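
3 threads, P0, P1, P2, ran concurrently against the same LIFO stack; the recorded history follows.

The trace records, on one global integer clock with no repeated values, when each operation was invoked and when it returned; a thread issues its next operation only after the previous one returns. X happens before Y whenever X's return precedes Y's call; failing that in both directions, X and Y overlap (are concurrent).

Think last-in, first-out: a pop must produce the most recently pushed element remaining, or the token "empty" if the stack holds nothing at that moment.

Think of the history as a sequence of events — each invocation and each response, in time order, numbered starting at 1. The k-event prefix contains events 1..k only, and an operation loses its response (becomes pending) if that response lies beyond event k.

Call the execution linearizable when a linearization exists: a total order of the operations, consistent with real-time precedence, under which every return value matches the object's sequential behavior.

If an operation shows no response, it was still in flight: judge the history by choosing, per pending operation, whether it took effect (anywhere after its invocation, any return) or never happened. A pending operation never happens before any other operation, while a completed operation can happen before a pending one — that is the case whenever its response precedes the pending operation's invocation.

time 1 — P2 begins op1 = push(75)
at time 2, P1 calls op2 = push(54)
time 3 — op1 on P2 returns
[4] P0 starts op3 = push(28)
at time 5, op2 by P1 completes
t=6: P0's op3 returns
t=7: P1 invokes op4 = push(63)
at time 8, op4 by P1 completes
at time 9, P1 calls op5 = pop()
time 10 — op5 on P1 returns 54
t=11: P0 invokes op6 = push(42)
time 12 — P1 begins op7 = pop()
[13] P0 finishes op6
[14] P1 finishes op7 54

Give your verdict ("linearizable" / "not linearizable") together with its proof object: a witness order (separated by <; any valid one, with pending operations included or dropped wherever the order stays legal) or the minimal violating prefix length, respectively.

not linearizable — minimal violating prefix: 10 events

prefix check: 1..9 passes, 1..10 fails once op5's time-10 response joins
all 3 real-time-respecting orders fail — 5 completed LIFO stack operations, no legal replay
take op1, op2, op3, op4, op5: step 5 already fails, because op5 pop() → 54 cannot occur there
take op1, op3, op2, op4, op5: step 5 already fails, because op5 pop() → 54 cannot occur there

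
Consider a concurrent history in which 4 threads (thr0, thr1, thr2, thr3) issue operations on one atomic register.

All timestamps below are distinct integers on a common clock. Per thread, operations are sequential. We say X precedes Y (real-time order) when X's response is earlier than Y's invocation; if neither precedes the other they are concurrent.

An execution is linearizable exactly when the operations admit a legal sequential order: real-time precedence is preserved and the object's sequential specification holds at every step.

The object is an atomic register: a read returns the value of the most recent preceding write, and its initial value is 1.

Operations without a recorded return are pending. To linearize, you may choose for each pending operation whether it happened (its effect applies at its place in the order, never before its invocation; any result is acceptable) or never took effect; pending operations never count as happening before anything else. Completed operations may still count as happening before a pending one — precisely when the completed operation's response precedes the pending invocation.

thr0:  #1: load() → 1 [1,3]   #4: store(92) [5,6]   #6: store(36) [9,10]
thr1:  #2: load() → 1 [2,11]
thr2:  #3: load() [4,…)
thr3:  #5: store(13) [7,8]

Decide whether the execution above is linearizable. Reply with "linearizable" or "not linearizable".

linearizable

one valid linearization: #1, #2, #3, #4, #5, #6
after step 1 (#1 load() → 1): value 1
after step 2 (#2 load() → 1): value 1
after step 3 (#3 load() (pending, included)): value 1
after step 4 (#4 store(92)): value 92
after step 5 (#5 store(13)): value 13
after step 6 (#6 store(36)): value 36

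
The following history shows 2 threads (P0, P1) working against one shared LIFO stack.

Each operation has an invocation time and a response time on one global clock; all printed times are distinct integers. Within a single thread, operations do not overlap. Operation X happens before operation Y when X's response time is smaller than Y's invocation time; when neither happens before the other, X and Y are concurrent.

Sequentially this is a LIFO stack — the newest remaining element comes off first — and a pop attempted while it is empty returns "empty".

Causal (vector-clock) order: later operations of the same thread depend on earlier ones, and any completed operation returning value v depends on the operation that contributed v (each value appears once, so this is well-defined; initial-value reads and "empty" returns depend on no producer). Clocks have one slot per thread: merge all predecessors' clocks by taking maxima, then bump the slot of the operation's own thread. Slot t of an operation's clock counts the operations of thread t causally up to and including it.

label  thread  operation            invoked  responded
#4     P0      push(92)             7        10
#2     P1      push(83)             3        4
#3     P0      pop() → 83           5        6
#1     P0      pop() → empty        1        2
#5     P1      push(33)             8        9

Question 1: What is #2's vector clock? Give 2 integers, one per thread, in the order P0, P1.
(0, 1)

#2, invoked 3, has no incoming edges; only P1's bump applies → (0, 1)
#1, invoked 1, has no incoming edges; only P0's bump applies → (1, 0)
merge at #5 (invoked 8): VC(#2)=(0, 1), own-thread bump on P1 → (0, 2)
merge at #3 (invoked 5): VC(#1)=(1, 0), VC(#2)=(0, 1), own-thread bump on P0 → (2, 1)
merge at #4 (invoked 7): VC(#3)=(2, 1), own-thread bump on P0 → (3, 1)
target: VC(#2) = (0, 1)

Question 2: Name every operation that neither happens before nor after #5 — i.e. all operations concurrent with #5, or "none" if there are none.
#4

#5 spans [8,9]: anything still running between times 8 and 9 counts as concurrent
#1 [1,2]: before
#2 [3,4]: before
#3 [5,6]: before
#4 [7,10]: concurrent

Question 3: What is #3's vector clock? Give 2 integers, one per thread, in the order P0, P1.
(2, 1)

invoked at 3, #2 has no predecessors; its own P1 bump gives (0, 1)
invoked at 1, #1 has no predecessors; its own P0 bump gives (1, 0)
invoked at 8, #5 merges VC(#2)=(0, 1) and bumps P1's slot → (0, 2)
invoked at 5, #3 merges VC(#1)=(1, 0), VC(#2)=(0, 1) and bumps P0's slot → (2, 1)
invoked at 7, #4 merges VC(#3)=(2, 1) and bumps P0's slot → (3, 1)
target: VC(#3) = (2, 1)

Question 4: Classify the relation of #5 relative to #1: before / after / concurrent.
after

#5 spans [8,9], #1 spans [1,2]
resp(#1)=2 < inv(#5)=8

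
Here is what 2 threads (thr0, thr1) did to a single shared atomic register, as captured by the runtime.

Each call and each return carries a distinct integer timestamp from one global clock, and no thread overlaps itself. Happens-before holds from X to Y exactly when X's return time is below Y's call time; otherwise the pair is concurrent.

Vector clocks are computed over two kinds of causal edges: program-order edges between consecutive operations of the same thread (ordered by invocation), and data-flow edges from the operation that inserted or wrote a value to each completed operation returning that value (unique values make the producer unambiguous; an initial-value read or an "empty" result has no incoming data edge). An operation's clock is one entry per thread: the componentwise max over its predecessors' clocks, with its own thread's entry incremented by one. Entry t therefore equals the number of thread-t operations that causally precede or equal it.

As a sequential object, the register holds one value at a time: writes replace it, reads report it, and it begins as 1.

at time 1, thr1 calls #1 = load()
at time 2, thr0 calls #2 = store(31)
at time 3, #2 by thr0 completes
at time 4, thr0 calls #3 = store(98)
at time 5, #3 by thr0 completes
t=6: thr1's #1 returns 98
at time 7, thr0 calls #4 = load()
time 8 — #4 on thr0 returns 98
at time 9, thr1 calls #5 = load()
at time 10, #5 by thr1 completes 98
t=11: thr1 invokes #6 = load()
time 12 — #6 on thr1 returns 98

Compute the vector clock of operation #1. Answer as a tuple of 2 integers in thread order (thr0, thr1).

invoked at 2, #2 has no predecessors; its own thr0 bump gives (1, 0)
#3 (invocation 4): componentwise max over VC(#2)=(1, 0), +1 at thr0, giving (2, 0)
#1 (invocation 1): componentwise max over VC(#3)=(2, 0), +1 at thr1, giving (2, 1)
#4 (invocation 7): componentwise max over VC(#3)=(2, 0), +1 at thr0, giving (3, 0)
#5 (invocation 9): componentwise max over VC(#1)=(2, 1), VC(#3)=(2, 0), +1 at thr1, giving (2, 2)
#6 (invocation 11): componentwise max over VC(#3)=(2, 0), VC(#5)=(2, 2), +1 at thr1, giving (2, 3)
target: VC(#1) = (2, 1)

(2, 1)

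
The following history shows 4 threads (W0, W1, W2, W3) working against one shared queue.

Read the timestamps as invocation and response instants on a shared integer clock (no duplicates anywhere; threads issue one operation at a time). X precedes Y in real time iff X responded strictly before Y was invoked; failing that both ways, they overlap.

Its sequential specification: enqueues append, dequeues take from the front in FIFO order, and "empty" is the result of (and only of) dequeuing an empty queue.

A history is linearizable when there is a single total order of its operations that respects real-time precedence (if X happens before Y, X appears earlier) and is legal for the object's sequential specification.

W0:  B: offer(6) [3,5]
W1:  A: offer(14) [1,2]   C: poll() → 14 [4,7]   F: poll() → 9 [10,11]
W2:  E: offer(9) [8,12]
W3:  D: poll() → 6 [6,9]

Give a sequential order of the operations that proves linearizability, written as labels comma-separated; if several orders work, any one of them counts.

A, B, C, D, E, F

1. A offer(14), leaving queue <14>
2. B offer(6), leaving queue <14,6>
3. C poll() → 14, leaving queue <6>
4. D poll() → 6, leaving queue <>
5. E offer(9), leaving queue <9>
6. F poll() → 9, leaving queue <>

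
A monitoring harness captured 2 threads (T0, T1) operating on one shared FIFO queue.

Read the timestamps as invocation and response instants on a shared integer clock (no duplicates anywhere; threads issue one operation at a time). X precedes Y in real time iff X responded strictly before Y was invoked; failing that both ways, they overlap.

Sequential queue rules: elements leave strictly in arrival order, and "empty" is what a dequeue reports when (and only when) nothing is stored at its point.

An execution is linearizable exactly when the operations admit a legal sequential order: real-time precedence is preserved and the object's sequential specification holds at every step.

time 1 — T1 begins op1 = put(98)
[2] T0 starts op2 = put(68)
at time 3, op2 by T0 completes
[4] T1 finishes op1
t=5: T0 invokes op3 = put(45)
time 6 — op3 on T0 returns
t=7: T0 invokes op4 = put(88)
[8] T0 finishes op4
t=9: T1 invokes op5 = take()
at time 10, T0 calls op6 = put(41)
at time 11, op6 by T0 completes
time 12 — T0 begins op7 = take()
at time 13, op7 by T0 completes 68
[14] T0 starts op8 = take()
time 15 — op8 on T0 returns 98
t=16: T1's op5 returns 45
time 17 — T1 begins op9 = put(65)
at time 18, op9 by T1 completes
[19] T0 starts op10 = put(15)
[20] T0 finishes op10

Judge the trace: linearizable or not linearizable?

linearizable

one valid linearization: op2, op1, op3, op4, op6, op7, op8, op5, op9, op10
after step 1 (op2 put(68)): queue <68>
after step 2 (op1 put(98)): queue <68,98>
after step 3 (op3 put(45)): queue <68,98,45>
after step 4 (op4 put(88)): queue <68,98,45,88>
after step 5 (op6 put(41)): queue <68,98,45,88,41>
after step 6 (op7 take() → 68): queue <98,45,88,41>
after step 7 (op8 take() → 98): queue <45,88,41>
after step 8 (op5 take() → 45): queue <88,41>
after step 9 (op9 put(65)): queue <88,41,65>
after step 10 (op10 put(15)): queue <88,41,65,15>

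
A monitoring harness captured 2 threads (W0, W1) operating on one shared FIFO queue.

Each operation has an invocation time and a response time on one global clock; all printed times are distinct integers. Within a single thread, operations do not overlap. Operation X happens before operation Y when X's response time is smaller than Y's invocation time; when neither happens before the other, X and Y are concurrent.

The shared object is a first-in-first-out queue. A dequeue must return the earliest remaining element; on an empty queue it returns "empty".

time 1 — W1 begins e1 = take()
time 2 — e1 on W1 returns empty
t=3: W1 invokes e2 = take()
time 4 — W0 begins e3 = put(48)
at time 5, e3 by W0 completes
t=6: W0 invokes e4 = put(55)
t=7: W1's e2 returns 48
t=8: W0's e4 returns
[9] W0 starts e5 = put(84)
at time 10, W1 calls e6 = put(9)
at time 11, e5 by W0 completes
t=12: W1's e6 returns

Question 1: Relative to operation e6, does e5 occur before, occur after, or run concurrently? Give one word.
concurrent

e5 spans [9,11], e6 spans [10,12]
the intervals overlap in both directions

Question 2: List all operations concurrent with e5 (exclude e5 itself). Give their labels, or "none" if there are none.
e6

concurrent with e5 ([9,11]): every op whose interval crosses 9..11
e1 [1,2]: before
e2 [3,7]: before
e3 [4,5]: before
e4 [6,8]: before
e6 [10,12]: concurrent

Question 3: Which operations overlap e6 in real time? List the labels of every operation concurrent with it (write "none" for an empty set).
e5

overlap test against e6 [10,12]: concurrent iff the interval meets 10..12
e1 [1,2]: before
e2 [3,7]: before
e3 [4,5]: before
e4 [6,8]: before
e5 [9,11]: concurrent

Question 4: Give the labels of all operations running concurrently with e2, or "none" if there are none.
e3, e4

e2 runs from 3 to 7; window-overlapping ops are concurrent
e1 [1,2]: before
e3 [4,5]: concurrent
e4 [6,8]: concurrent
e5 [9,11]: after
e6 [10,12]: after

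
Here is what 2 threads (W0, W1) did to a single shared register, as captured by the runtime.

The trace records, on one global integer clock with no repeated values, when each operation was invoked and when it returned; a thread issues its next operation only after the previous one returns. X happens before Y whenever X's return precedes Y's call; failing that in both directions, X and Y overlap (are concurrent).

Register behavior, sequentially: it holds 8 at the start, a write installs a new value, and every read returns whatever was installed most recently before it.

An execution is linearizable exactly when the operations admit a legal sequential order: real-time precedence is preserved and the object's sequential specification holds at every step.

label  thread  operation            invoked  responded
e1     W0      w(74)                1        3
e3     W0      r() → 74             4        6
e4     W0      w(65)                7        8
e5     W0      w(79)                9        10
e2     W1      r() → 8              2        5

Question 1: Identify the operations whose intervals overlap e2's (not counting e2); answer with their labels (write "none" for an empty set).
Answer: e1, e3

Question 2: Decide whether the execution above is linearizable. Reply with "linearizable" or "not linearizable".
linearizable

one valid linearization: e2, e1, e3, e4, e5
step 1: e2 r() → 8 — value 8
step 2: e1 w(74) — value 74
step 3: e3 r() → 74 — value 74
step 4: e4 w(65) — value 65
step 5: e5 w(79) — value 79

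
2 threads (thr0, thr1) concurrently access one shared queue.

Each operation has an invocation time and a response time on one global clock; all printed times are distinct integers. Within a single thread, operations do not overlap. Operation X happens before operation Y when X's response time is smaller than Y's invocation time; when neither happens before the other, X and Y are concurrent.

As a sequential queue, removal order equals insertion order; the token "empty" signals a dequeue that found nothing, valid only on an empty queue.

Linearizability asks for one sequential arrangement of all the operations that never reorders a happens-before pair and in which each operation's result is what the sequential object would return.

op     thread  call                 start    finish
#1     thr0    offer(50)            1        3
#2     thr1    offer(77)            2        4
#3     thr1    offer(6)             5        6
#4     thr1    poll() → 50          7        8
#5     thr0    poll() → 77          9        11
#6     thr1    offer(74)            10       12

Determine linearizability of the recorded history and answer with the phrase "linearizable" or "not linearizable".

linearizable

witness order: #1, #2, #3, #4, #5, #6
1. #1 offer(50), leaving queue <50>
2. #2 offer(77), leaving queue <50,77>
3. #3 offer(6), leaving queue <50,77,6>
4. #4 poll() → 50, leaving queue <77,6>
5. #5 poll() → 77, leaving queue <6>
6. #6 offer(74), leaving queue <6,74>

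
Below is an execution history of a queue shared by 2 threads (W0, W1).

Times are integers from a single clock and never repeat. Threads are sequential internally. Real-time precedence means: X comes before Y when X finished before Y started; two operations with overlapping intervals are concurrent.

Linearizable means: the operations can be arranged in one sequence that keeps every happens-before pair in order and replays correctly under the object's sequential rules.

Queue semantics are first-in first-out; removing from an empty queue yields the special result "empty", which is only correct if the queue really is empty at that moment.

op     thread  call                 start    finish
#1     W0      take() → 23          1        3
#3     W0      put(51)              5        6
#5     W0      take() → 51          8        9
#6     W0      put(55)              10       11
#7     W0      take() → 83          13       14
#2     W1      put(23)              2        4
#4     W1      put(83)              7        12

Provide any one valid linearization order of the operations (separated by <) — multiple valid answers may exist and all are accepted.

after step 1 (#2 put(23)): queue <23>
after step 2 (#1 take() → 23): queue <>
after step 3 (#3 put(51)): queue <51>
after step 4 (#4 put(83)): queue <51,83>
after step 5 (#5 take() → 51): queue <83>
after step 6 (#6 put(55)): queue <83,55>
after step 7 (#7 take() → 83): queue <55>

#2 < #1 < #3 < #4 < #5 < #6 < #7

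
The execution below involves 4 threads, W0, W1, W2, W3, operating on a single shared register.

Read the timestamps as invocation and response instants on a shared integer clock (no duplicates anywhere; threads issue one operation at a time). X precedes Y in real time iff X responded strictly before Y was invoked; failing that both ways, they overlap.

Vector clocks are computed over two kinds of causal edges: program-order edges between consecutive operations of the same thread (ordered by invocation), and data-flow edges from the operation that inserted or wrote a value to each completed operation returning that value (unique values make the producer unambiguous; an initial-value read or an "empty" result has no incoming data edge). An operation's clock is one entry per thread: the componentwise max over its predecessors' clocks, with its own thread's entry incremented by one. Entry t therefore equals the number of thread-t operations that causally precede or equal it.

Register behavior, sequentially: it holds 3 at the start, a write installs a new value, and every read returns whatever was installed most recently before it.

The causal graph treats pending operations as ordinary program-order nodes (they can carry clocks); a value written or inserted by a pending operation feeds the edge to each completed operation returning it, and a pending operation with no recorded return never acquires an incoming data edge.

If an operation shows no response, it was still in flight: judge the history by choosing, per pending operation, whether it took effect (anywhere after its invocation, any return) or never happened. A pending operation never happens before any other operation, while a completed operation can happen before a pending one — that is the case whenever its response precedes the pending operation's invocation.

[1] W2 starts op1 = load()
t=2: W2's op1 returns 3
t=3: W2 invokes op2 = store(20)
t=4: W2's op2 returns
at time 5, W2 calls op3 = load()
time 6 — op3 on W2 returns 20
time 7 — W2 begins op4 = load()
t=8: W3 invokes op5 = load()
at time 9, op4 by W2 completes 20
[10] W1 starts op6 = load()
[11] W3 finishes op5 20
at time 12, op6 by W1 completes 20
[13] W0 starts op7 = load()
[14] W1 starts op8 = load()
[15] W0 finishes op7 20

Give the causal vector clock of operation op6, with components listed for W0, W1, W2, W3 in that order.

root op op1, invoked 1: fresh clock plus W2's own tick → (0, 0, 1, 0)
VC(op2, invoked at 3): max of VC(op1)=(0, 0, 1, 0), then +1 on thread W2 → (0, 0, 2, 0)
VC(op5, invoked at 8): max of VC(op2)=(0, 0, 2, 0), then +1 on thread W3 → (0, 0, 2, 1)
VC(op3, invoked at 5): max of VC(op2)=(0, 0, 2, 0), then +1 on thread W2 → (0, 0, 3, 0)
VC(op6, invoked at 10): max of VC(op2)=(0, 0, 2, 0), then +1 on thread W1 → (0, 1, 2, 0)
VC(op7, invoked at 13): max of VC(op2)=(0, 0, 2, 0), then +1 on thread W0 → (1, 0, 2, 0)
VC(op4, invoked at 7): max of VC(op2)=(0, 0, 2, 0), VC(op3)=(0, 0, 3, 0), then +1 on thread W2 → (0, 0, 4, 0)
VC(op8, invoked at 14): max of VC(op6)=(0, 1, 2, 0), then +1 on thread W1 → (0, 2, 2, 0)
target: VC(op6) = (0, 1, 2, 0)

(0, 1, 2, 0)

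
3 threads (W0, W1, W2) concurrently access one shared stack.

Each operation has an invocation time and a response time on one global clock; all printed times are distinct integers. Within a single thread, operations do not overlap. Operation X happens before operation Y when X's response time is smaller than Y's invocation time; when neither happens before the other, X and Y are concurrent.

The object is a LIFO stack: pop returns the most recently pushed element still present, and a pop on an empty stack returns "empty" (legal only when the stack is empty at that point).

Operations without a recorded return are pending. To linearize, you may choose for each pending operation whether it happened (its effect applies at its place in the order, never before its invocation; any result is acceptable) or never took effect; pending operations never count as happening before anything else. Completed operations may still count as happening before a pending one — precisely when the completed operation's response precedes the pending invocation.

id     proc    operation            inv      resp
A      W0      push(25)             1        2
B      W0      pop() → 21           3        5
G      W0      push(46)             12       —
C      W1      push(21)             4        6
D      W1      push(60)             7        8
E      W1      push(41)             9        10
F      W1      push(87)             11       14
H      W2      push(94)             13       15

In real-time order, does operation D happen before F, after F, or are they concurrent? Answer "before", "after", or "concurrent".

D spans [7,8], F spans [11,14]
resp(D)=8 < inv(F)=11

before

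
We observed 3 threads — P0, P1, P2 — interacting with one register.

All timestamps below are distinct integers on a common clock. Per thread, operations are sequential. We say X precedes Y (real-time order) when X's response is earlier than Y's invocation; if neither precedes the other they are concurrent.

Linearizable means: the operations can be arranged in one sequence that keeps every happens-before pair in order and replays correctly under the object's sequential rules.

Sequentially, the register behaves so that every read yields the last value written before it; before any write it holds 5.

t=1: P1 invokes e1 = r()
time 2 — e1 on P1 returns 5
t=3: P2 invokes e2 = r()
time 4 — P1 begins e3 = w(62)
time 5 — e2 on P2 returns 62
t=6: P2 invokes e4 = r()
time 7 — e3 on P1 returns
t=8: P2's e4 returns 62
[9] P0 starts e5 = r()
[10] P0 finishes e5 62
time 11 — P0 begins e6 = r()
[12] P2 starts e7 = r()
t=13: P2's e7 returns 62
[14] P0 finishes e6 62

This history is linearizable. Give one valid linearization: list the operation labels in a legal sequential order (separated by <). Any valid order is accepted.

step 1: e1 r() → 5 — value 5
step 2: e3 w(62) — value 62
step 3: e2 r() → 62 — value 62
step 4: e4 r() → 62 — value 62
step 5: e5 r() → 62 — value 62
step 6: e6 r() → 62 — value 62
step 7: e7 r() → 62 — value 62

e1 < e3 < e2 < e4 < e5 < e6 < e7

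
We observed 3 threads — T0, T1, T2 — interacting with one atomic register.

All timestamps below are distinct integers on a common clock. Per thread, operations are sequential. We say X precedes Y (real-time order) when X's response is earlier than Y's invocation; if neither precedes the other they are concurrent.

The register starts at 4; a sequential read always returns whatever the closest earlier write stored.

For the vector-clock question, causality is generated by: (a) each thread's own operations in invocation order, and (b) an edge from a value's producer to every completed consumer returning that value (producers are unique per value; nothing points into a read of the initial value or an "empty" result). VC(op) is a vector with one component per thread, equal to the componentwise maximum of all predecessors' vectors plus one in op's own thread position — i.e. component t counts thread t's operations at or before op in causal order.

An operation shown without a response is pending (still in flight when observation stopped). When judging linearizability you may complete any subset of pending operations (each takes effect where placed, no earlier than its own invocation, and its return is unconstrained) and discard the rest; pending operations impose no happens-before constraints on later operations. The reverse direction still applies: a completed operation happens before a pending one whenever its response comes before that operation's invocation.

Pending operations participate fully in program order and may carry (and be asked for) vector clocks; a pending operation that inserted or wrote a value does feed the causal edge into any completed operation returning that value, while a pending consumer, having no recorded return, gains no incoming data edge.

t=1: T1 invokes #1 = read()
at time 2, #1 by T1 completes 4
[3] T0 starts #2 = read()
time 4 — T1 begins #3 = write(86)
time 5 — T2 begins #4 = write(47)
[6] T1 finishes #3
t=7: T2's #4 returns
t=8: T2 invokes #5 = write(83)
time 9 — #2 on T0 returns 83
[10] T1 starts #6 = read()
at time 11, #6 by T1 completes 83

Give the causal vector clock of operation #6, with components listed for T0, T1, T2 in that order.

(0, 3, 2)

VC(#4, invoked at 5): no causal predecessors; +1 on T2 → (0, 0, 1)
VC(#1, invoked at 1): no causal predecessors; +1 on T1 → (0, 1, 0)
VC(#5, invoked at 8): max of VC(#4)=(0, 0, 1), then +1 on thread T2 → (0, 0, 2)
VC(#3, invoked at 4): max of VC(#1)=(0, 1, 0), then +1 on thread T1 → (0, 2, 0)
VC(#2, invoked at 3): max of VC(#5)=(0, 0, 2), then +1 on thread T0 → (1, 0, 2)
VC(#6, invoked at 10): max of VC(#3)=(0, 2, 0), VC(#5)=(0, 0, 2), then +1 on thread T1 → (0, 3, 2)
target: VC(#6) = (0, 3, 2)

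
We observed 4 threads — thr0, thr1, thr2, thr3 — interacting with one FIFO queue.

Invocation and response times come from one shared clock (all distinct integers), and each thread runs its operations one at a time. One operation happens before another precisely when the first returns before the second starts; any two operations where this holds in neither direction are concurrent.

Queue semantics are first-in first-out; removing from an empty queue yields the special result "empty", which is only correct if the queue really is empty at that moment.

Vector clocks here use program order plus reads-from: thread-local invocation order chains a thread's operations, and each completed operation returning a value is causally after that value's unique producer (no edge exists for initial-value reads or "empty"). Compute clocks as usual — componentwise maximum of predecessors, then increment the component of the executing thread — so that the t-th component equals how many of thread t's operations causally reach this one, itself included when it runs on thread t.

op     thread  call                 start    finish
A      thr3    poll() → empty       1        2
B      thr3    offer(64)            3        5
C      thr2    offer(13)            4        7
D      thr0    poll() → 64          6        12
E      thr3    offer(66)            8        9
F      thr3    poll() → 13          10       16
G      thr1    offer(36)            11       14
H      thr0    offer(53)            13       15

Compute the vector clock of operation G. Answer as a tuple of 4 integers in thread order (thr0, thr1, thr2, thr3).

A (invocation 1): nothing precedes it; thr3's component alone gives (0, 0, 0, 1)
C (invocation 4): nothing precedes it; thr2's component alone gives (0, 0, 1, 0)
G (invocation 11): nothing precedes it; thr1's component alone gives (0, 1, 0, 0)
VC(B, invoked at 3): max of VC(A)=(0, 0, 0, 1), then +1 on thread thr3 → (0, 0, 0, 2)
VC(E, invoked at 8): max of VC(B)=(0, 0, 0, 2), then +1 on thread thr3 → (0, 0, 0, 3)
VC(D, invoked at 6): max of VC(B)=(0, 0, 0, 2), then +1 on thread thr0 → (1, 0, 0, 2)
VC(H, invoked at 13): max of VC(D)=(1, 0, 0, 2), then +1 on thread thr0 → (2, 0, 0, 2)
VC(F, invoked at 10): max of VC(C)=(0, 0, 1, 0), VC(E)=(0, 0, 0, 3), then +1 on thread thr3 → (0, 0, 1, 4)
target: VC(G) = (0, 1, 0, 0)

(0, 1, 0, 0)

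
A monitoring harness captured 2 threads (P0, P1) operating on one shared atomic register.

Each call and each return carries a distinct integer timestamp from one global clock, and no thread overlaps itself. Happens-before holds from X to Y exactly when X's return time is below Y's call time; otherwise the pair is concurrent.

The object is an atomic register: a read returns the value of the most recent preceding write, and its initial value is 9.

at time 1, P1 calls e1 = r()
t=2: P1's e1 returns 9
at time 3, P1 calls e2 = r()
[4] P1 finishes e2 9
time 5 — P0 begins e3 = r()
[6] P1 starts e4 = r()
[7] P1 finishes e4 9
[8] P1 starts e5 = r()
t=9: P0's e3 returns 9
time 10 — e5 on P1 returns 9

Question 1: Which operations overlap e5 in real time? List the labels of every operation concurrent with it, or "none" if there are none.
Answer: e3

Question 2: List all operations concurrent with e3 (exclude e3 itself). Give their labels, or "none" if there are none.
Answer: e4, e5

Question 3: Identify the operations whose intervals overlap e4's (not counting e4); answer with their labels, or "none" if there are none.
Answer: e3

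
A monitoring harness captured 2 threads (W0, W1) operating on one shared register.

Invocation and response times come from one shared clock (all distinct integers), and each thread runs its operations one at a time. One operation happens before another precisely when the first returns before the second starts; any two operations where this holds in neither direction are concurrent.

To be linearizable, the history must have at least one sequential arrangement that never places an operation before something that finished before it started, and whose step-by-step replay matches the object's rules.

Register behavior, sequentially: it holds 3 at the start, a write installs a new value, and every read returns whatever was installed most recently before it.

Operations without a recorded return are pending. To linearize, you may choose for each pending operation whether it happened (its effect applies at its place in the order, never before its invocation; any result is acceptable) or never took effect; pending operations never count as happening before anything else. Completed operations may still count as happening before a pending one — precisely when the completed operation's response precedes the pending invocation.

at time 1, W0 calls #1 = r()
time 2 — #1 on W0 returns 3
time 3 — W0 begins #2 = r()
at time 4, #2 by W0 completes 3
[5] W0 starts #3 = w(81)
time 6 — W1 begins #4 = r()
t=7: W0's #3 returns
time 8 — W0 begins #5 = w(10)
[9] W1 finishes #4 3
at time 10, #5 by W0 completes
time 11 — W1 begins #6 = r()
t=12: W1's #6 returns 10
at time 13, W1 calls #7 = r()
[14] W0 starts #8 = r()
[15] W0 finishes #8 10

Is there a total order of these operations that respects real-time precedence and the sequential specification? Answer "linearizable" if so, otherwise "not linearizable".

linearizable

a witness: #1, #2, #4, #3, #5, #6, #7, #8
step 1: #1 r() → 3 — value 3
step 2: #2 r() → 3 — value 3
step 3: #4 r() → 3 — value 3
step 4: #3 w(81) — value 81
step 5: #5 w(10) — value 10
step 6: #6 r() → 10 — value 10
step 7: #7 r() (pending, included) — value 10
step 8: #8 r() → 10 — value 10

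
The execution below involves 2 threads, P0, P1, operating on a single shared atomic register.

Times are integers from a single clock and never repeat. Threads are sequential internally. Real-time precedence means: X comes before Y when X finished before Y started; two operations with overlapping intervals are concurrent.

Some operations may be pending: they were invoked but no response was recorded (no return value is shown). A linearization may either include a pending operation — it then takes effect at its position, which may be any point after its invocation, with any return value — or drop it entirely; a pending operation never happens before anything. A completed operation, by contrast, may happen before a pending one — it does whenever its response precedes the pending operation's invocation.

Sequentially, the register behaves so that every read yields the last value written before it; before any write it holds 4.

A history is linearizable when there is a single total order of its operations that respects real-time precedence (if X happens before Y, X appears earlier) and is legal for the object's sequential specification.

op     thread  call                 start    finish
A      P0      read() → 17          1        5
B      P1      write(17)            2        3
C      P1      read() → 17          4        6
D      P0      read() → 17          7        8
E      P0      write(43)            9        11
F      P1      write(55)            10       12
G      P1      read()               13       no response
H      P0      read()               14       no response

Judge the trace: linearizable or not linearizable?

witness order: B, A, C, D, E, F
step 1: B write(17) — value 17
step 2: A read() → 17 — value 17
step 3: C read() → 17 — value 17
step 4: D read() → 17 — value 17
step 5: E write(43) — value 43
step 6: F write(55) — value 55

linearizable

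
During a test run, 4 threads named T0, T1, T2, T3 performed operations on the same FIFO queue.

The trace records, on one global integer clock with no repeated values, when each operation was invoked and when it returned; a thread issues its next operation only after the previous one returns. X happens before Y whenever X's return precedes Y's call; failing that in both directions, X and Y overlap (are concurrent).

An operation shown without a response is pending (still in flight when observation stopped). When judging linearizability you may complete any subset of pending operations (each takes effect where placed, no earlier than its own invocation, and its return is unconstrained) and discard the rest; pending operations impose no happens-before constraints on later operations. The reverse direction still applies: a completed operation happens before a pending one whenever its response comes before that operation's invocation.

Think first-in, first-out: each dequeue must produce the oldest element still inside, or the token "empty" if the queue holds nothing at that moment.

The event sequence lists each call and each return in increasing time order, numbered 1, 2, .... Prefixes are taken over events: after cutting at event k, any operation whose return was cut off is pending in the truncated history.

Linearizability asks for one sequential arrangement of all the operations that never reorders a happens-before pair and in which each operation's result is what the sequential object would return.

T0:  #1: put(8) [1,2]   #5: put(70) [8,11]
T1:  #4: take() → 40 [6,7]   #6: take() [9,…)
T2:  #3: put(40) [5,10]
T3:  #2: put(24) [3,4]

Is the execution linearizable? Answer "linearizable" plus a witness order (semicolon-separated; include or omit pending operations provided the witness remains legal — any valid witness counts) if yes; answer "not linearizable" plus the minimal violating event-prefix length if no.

not linearizable — minimal violating prefix: 7 events

prefix check: 1..6 passes, 1..7 fails once #4's time-7 response joins
the sole real-time-consistent order of 3 completed operations fails the FIFO queue replay
no escape via the 1 pending operation (#3): every completion choice fails
sample order #1, #2, #4 (pending dropped) stalls at step 3 — #4 take() → 40 has no legal effect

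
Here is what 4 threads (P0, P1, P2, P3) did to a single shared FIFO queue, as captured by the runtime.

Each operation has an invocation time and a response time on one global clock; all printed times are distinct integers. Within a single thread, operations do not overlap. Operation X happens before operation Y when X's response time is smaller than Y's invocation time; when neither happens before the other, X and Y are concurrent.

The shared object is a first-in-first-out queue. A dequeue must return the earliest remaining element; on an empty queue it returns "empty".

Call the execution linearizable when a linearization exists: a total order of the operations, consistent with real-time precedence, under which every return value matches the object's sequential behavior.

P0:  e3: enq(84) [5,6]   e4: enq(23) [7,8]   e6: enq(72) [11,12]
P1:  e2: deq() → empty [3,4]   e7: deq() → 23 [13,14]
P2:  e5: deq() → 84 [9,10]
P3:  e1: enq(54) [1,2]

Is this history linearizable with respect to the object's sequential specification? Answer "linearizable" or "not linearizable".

not linearizable

already the first 4 events (up to e2's response at time 4) admit no linearization; the first 3 still do
exactly one order of the 2 completed ops respects real time; the FIFO queue replay fails
take e1, e2: step 2 already fails, because e2 deq() → empty cannot occur there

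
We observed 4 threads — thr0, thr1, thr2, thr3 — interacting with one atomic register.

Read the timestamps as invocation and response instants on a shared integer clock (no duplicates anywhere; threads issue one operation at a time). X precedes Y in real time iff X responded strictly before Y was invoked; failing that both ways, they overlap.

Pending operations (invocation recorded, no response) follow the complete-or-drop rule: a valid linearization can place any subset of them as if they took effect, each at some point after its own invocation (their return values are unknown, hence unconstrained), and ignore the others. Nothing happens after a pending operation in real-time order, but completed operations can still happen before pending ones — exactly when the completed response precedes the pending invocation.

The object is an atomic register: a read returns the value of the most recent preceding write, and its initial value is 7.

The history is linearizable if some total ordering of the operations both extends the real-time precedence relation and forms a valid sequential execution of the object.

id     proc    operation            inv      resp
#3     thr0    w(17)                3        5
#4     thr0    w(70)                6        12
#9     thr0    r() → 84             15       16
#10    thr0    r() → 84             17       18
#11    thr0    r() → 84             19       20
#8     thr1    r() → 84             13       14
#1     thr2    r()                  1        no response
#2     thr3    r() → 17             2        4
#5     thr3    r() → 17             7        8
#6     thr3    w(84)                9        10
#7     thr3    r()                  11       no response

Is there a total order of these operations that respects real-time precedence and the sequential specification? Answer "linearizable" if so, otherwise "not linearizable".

linearizable

one valid linearization: #1, #3, #2, #5, #4, #6, #7, #8, #9, #10, #11
1. #1 r() (pending, included), leaving value 7
2. #3 w(17), leaving value 17
3. #2 r() → 17, leaving value 17
4. #5 r() → 17, leaving value 17
5. #4 w(70), leaving value 70
6. #6 w(84), leaving value 84
7. #7 r() (pending, included), leaving value 84
8. #8 r() → 84, leaving value 84
9. #9 r() → 84, leaving value 84
10. #10 r() → 84, leaving value 84
11. #11 r() → 84, leaving value 84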